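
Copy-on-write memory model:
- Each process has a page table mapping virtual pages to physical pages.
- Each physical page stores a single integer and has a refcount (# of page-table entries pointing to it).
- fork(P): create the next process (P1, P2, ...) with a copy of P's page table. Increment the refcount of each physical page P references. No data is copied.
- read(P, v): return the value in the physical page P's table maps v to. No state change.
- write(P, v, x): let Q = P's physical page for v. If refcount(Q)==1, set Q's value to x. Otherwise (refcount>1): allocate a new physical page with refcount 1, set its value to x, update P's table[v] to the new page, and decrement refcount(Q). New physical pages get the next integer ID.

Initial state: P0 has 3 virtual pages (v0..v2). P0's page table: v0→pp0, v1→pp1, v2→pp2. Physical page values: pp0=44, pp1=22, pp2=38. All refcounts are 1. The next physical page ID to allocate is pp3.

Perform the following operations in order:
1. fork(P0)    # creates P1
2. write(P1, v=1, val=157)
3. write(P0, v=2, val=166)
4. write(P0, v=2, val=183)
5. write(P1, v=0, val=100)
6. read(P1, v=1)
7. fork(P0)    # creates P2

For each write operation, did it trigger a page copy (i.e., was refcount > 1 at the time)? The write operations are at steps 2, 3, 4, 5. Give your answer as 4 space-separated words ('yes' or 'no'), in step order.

Op 1: fork(P0) -> P1. 3 ppages; refcounts: pp0:2 pp1:2 pp2:2
Op 2: write(P1, v1, 157). refcount(pp1)=2>1 -> COPY to pp3. 4 ppages; refcounts: pp0:2 pp1:1 pp2:2 pp3:1
Op 3: write(P0, v2, 166). refcount(pp2)=2>1 -> COPY to pp4. 5 ppages; refcounts: pp0:2 pp1:1 pp2:1 pp3:1 pp4:1
Op 4: write(P0, v2, 183). refcount(pp4)=1 -> write in place. 5 ppages; refcounts: pp0:2 pp1:1 pp2:1 pp3:1 pp4:1
Op 5: write(P1, v0, 100). refcount(pp0)=2>1 -> COPY to pp5. 6 ppages; refcounts: pp0:1 pp1:1 pp2:1 pp3:1 pp4:1 pp5:1
Op 6: read(P1, v1) -> 157. No state change.
Op 7: fork(P0) -> P2. 6 ppages; refcounts: pp0:2 pp1:2 pp2:1 pp3:1 pp4:2 pp5:1

yes yes no yes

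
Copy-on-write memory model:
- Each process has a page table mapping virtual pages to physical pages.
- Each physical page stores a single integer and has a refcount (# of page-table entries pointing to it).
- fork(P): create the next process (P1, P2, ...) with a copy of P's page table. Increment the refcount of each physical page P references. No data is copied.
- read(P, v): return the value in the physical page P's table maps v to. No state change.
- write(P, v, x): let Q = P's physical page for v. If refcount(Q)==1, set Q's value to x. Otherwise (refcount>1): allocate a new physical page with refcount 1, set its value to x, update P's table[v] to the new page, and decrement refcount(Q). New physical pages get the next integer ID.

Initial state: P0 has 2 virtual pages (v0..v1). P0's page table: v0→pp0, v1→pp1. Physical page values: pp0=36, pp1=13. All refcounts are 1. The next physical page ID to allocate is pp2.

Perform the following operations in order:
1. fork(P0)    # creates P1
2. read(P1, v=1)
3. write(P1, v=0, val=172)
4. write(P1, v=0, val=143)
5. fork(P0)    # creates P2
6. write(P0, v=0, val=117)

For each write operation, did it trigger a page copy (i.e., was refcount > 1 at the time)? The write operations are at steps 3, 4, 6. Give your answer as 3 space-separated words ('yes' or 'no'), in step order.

Op 1: fork(P0) -> P1. 2 ppages; refcounts: pp0:2 pp1:2
Op 2: read(P1, v1) -> 13. No state change.
Op 3: write(P1, v0, 172). refcount(pp0)=2>1 -> COPY to pp2. 3 ppages; refcounts: pp0:1 pp1:2 pp2:1
Op 4: write(P1, v0, 143). refcount(pp2)=1 -> write in place. 3 ppages; refcounts: pp0:1 pp1:2 pp2:1
Op 5: fork(P0) -> P2. 3 ppages; refcounts: pp0:2 pp1:3 pp2:1
Op 6: write(P0, v0, 117). refcount(pp0)=2>1 -> COPY to pp3. 4 ppages; refcounts: pp0:1 pp1:3 pp2:1 pp3:1

yes no yes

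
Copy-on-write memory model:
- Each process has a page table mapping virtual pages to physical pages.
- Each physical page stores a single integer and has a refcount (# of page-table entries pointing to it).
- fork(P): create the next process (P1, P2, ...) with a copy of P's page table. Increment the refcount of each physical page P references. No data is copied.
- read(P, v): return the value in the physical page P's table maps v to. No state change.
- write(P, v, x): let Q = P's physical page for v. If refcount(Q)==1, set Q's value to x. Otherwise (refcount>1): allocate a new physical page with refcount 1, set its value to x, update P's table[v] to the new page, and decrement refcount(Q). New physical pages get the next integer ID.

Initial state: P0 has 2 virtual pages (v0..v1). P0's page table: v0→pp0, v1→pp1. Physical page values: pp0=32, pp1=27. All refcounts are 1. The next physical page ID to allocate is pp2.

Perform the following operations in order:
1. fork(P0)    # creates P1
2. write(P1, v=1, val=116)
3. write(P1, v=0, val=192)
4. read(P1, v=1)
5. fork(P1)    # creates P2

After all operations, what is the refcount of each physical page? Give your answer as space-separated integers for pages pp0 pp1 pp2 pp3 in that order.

Op 1: fork(P0) -> P1. 2 ppages; refcounts: pp0:2 pp1:2
Op 2: write(P1, v1, 116). refcount(pp1)=2>1 -> COPY to pp2. 3 ppages; refcounts: pp0:2 pp1:1 pp2:1
Op 3: write(P1, v0, 192). refcount(pp0)=2>1 -> COPY to pp3. 4 ppages; refcounts: pp0:1 pp1:1 pp2:1 pp3:1
Op 4: read(P1, v1) -> 116. No state change.
Op 5: fork(P1) -> P2. 4 ppages; refcounts: pp0:1 pp1:1 pp2:2 pp3:2

Answer: 1 1 2 2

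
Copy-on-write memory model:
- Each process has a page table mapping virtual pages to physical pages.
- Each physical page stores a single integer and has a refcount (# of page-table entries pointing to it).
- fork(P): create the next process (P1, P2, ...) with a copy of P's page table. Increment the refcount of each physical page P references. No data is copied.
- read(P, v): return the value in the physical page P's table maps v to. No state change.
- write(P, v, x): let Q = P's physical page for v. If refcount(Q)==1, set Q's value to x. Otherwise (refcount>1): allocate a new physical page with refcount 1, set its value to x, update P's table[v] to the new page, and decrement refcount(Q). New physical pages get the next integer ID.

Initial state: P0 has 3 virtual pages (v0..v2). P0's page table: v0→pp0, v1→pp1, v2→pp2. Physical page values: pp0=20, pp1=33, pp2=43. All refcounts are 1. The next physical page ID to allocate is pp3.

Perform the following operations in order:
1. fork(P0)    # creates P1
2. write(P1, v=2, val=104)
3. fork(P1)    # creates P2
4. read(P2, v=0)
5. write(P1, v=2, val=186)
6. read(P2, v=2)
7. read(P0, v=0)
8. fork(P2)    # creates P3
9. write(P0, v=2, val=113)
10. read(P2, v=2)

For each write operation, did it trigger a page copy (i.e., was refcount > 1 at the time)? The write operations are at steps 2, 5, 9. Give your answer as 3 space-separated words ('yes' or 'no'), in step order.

Op 1: fork(P0) -> P1. 3 ppages; refcounts: pp0:2 pp1:2 pp2:2
Op 2: write(P1, v2, 104). refcount(pp2)=2>1 -> COPY to pp3. 4 ppages; refcounts: pp0:2 pp1:2 pp2:1 pp3:1
Op 3: fork(P1) -> P2. 4 ppages; refcounts: pp0:3 pp1:3 pp2:1 pp3:2
Op 4: read(P2, v0) -> 20. No state change.
Op 5: write(P1, v2, 186). refcount(pp3)=2>1 -> COPY to pp4. 5 ppages; refcounts: pp0:3 pp1:3 pp2:1 pp3:1 pp4:1
Op 6: read(P2, v2) -> 104. No state change.
Op 7: read(P0, v0) -> 20. No state change.
Op 8: fork(P2) -> P3. 5 ppages; refcounts: pp0:4 pp1:4 pp2:1 pp3:2 pp4:1
Op 9: write(P0, v2, 113). refcount(pp2)=1 -> write in place. 5 ppages; refcounts: pp0:4 pp1:4 pp2:1 pp3:2 pp4:1
Op 10: read(P2, v2) -> 104. No state change.

yes yes no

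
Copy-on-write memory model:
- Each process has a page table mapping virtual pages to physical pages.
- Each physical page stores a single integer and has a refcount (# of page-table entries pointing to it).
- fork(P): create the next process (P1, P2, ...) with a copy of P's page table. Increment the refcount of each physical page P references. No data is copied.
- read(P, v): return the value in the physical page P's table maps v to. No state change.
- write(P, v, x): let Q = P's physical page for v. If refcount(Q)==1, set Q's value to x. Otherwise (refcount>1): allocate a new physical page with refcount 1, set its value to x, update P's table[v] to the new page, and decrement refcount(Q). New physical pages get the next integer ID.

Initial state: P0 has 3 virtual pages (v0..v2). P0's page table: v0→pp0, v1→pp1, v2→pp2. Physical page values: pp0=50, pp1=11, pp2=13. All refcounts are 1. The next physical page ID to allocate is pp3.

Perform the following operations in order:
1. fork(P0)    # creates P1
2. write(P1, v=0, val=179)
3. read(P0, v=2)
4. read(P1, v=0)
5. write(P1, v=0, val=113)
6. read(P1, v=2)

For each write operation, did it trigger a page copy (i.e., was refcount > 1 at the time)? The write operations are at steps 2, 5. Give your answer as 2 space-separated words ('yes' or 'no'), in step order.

Op 1: fork(P0) -> P1. 3 ppages; refcounts: pp0:2 pp1:2 pp2:2
Op 2: write(P1, v0, 179). refcount(pp0)=2>1 -> COPY to pp3. 4 ppages; refcounts: pp0:1 pp1:2 pp2:2 pp3:1
Op 3: read(P0, v2) -> 13. No state change.
Op 4: read(P1, v0) -> 179. No state change.
Op 5: write(P1, v0, 113). refcount(pp3)=1 -> write in place. 4 ppages; refcounts: pp0:1 pp1:2 pp2:2 pp3:1
Op 6: read(P1, v2) -> 13. No state change.

yes no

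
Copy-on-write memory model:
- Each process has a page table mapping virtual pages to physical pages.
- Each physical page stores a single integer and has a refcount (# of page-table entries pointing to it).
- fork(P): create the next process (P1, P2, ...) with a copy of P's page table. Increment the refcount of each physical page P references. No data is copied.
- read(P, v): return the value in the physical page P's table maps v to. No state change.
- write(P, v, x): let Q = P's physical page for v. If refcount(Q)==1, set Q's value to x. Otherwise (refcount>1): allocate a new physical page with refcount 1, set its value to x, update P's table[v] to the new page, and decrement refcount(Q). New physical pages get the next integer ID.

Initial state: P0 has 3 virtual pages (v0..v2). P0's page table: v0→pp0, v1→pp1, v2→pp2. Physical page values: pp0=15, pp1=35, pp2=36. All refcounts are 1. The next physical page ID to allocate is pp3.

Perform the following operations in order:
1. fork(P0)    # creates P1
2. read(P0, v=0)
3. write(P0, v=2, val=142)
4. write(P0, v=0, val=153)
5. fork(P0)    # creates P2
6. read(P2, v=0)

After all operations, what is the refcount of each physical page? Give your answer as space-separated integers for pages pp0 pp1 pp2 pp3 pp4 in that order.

Op 1: fork(P0) -> P1. 3 ppages; refcounts: pp0:2 pp1:2 pp2:2
Op 2: read(P0, v0) -> 15. No state change.
Op 3: write(P0, v2, 142). refcount(pp2)=2>1 -> COPY to pp3. 4 ppages; refcounts: pp0:2 pp1:2 pp2:1 pp3:1
Op 4: write(P0, v0, 153). refcount(pp0)=2>1 -> COPY to pp4. 5 ppages; refcounts: pp0:1 pp1:2 pp2:1 pp3:1 pp4:1
Op 5: fork(P0) -> P2. 5 ppages; refcounts: pp0:1 pp1:3 pp2:1 pp3:2 pp4:2
Op 6: read(P2, v0) -> 153. No state change.

Answer: 1 3 1 2 2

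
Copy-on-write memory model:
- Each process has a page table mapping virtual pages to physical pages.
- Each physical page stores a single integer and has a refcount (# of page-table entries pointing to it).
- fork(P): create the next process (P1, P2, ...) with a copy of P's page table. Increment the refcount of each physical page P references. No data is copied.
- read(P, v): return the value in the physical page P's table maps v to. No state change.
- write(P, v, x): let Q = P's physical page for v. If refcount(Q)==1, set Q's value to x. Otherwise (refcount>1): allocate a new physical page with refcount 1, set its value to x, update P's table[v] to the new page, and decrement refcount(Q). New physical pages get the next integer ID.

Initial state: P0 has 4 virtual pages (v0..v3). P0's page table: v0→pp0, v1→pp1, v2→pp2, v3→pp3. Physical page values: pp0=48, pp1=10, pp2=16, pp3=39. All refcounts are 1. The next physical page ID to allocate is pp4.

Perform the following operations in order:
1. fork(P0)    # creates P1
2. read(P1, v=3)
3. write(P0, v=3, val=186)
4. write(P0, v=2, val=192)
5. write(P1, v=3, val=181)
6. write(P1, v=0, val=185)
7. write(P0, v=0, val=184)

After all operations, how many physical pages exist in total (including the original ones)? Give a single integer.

Answer: 7

Derivation:
Op 1: fork(P0) -> P1. 4 ppages; refcounts: pp0:2 pp1:2 pp2:2 pp3:2
Op 2: read(P1, v3) -> 39. No state change.
Op 3: write(P0, v3, 186). refcount(pp3)=2>1 -> COPY to pp4. 5 ppages; refcounts: pp0:2 pp1:2 pp2:2 pp3:1 pp4:1
Op 4: write(P0, v2, 192). refcount(pp2)=2>1 -> COPY to pp5. 6 ppages; refcounts: pp0:2 pp1:2 pp2:1 pp3:1 pp4:1 pp5:1
Op 5: write(P1, v3, 181). refcount(pp3)=1 -> write in place. 6 ppages; refcounts: pp0:2 pp1:2 pp2:1 pp3:1 pp4:1 pp5:1
Op 6: write(P1, v0, 185). refcount(pp0)=2>1 -> COPY to pp6. 7 ppages; refcounts: pp0:1 pp1:2 pp2:1 pp3:1 pp4:1 pp5:1 pp6:1
Op 7: write(P0, v0, 184). refcount(pp0)=1 -> write in place. 7 ppages; refcounts: pp0:1 pp1:2 pp2:1 pp3:1 pp4:1 pp5:1 pp6:1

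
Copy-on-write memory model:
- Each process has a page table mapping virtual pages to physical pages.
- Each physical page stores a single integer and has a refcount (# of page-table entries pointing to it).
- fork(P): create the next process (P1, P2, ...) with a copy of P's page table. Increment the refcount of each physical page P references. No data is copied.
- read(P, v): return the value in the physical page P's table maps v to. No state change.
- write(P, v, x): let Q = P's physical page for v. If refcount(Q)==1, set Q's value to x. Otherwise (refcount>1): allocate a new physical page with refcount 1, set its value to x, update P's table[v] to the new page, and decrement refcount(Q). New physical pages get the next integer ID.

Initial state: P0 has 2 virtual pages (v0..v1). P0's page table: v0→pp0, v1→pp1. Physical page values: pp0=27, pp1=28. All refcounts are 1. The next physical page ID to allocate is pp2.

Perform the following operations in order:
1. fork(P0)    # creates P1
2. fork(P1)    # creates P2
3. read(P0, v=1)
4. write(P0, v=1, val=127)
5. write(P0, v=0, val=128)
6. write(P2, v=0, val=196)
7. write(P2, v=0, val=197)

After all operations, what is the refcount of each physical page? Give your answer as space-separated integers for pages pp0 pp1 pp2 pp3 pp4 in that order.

Answer: 1 2 1 1 1

Derivation:
Op 1: fork(P0) -> P1. 2 ppages; refcounts: pp0:2 pp1:2
Op 2: fork(P1) -> P2. 2 ppages; refcounts: pp0:3 pp1:3
Op 3: read(P0, v1) -> 28. No state change.
Op 4: write(P0, v1, 127). refcount(pp1)=3>1 -> COPY to pp2. 3 ppages; refcounts: pp0:3 pp1:2 pp2:1
Op 5: write(P0, v0, 128). refcount(pp0)=3>1 -> COPY to pp3. 4 ppages; refcounts: pp0:2 pp1:2 pp2:1 pp3:1
Op 6: write(P2, v0, 196). refcount(pp0)=2>1 -> COPY to pp4. 5 ppages; refcounts: pp0:1 pp1:2 pp2:1 pp3:1 pp4:1
Op 7: write(P2, v0, 197). refcount(pp4)=1 -> write in place. 5 ppages; refcounts: pp0:1 pp1:2 pp2:1 pp3:1 pp4:1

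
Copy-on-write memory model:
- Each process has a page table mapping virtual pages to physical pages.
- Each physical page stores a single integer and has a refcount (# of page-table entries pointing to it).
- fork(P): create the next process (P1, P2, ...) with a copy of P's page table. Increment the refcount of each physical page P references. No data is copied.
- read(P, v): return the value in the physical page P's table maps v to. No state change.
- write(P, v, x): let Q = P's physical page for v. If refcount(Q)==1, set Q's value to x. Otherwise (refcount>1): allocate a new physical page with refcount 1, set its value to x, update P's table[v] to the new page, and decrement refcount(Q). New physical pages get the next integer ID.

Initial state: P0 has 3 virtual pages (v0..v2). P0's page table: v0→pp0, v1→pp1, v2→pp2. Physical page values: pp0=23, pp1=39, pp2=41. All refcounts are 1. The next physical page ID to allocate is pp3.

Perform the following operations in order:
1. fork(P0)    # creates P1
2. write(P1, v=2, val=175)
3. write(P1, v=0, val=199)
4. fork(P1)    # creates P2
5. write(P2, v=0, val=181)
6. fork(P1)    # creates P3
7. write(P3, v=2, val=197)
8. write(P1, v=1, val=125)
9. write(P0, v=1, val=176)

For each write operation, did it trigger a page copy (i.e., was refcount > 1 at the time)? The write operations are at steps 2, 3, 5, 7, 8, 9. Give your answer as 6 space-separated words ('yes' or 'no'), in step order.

Op 1: fork(P0) -> P1. 3 ppages; refcounts: pp0:2 pp1:2 pp2:2
Op 2: write(P1, v2, 175). refcount(pp2)=2>1 -> COPY to pp3. 4 ppages; refcounts: pp0:2 pp1:2 pp2:1 pp3:1
Op 3: write(P1, v0, 199). refcount(pp0)=2>1 -> COPY to pp4. 5 ppages; refcounts: pp0:1 pp1:2 pp2:1 pp3:1 pp4:1
Op 4: fork(P1) -> P2. 5 ppages; refcounts: pp0:1 pp1:3 pp2:1 pp3:2 pp4:2
Op 5: write(P2, v0, 181). refcount(pp4)=2>1 -> COPY to pp5. 6 ppages; refcounts: pp0:1 pp1:3 pp2:1 pp3:2 pp4:1 pp5:1
Op 6: fork(P1) -> P3. 6 ppages; refcounts: pp0:1 pp1:4 pp2:1 pp3:3 pp4:2 pp5:1
Op 7: write(P3, v2, 197). refcount(pp3)=3>1 -> COPY to pp6. 7 ppages; refcounts: pp0:1 pp1:4 pp2:1 pp3:2 pp4:2 pp5:1 pp6:1
Op 8: write(P1, v1, 125). refcount(pp1)=4>1 -> COPY to pp7. 8 ppages; refcounts: pp0:1 pp1:3 pp2:1 pp3:2 pp4:2 pp5:1 pp6:1 pp7:1
Op 9: write(P0, v1, 176). refcount(pp1)=3>1 -> COPY to pp8. 9 ppages; refcounts: pp0:1 pp1:2 pp2:1 pp3:2 pp4:2 pp5:1 pp6:1 pp7:1 pp8:1

yes yes yes yes yes yes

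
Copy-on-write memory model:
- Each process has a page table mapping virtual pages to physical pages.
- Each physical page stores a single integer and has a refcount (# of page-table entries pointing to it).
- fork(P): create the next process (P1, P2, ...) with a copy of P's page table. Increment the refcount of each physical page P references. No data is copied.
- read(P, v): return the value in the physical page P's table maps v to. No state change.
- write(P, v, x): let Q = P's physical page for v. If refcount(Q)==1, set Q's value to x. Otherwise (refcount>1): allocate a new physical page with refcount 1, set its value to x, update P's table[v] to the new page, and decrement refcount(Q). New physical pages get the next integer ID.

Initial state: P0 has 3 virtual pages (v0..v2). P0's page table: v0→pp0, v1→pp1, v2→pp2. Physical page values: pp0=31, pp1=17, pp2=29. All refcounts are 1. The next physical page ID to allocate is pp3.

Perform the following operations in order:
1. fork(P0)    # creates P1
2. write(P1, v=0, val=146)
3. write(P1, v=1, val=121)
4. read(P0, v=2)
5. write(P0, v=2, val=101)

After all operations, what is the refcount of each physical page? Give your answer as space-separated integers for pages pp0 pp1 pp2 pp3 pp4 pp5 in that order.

Answer: 1 1 1 1 1 1

Derivation:
Op 1: fork(P0) -> P1. 3 ppages; refcounts: pp0:2 pp1:2 pp2:2
Op 2: write(P1, v0, 146). refcount(pp0)=2>1 -> COPY to pp3. 4 ppages; refcounts: pp0:1 pp1:2 pp2:2 pp3:1
Op 3: write(P1, v1, 121). refcount(pp1)=2>1 -> COPY to pp4. 5 ppages; refcounts: pp0:1 pp1:1 pp2:2 pp3:1 pp4:1
Op 4: read(P0, v2) -> 29. No state change.
Op 5: write(P0, v2, 101). refcount(pp2)=2>1 -> COPY to pp5. 6 ppages; refcounts: pp0:1 pp1:1 pp2:1 pp3:1 pp4:1 pp5:1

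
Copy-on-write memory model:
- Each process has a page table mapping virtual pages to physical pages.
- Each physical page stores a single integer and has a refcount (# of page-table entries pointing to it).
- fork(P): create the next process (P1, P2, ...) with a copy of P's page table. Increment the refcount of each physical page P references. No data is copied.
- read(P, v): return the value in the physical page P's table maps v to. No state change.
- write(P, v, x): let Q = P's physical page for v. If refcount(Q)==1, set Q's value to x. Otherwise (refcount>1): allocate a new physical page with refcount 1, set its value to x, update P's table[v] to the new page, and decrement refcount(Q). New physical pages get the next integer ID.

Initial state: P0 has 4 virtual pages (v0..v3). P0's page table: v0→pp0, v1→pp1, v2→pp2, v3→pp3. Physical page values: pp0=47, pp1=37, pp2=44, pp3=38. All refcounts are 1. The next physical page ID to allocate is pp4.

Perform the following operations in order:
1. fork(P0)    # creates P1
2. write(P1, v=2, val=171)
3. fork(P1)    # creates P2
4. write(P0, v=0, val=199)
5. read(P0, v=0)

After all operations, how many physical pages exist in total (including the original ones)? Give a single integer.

Op 1: fork(P0) -> P1. 4 ppages; refcounts: pp0:2 pp1:2 pp2:2 pp3:2
Op 2: write(P1, v2, 171). refcount(pp2)=2>1 -> COPY to pp4. 5 ppages; refcounts: pp0:2 pp1:2 pp2:1 pp3:2 pp4:1
Op 3: fork(P1) -> P2. 5 ppages; refcounts: pp0:3 pp1:3 pp2:1 pp3:3 pp4:2
Op 4: write(P0, v0, 199). refcount(pp0)=3>1 -> COPY to pp5. 6 ppages; refcounts: pp0:2 pp1:3 pp2:1 pp3:3 pp4:2 pp5:1
Op 5: read(P0, v0) -> 199. No state change.

Answer: 6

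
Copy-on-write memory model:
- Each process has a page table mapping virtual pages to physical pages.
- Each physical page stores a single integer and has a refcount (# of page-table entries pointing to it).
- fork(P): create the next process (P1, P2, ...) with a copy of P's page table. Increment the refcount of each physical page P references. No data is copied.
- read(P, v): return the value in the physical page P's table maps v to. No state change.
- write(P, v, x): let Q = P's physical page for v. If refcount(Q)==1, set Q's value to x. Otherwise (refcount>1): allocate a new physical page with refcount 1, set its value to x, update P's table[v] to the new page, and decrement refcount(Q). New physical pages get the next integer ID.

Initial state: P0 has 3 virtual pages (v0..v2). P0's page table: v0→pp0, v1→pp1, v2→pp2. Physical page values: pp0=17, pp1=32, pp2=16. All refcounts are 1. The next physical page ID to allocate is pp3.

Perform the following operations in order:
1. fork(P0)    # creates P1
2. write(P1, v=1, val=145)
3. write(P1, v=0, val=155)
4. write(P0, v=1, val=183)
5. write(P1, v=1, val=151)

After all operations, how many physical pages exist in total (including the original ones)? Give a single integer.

Answer: 5

Derivation:
Op 1: fork(P0) -> P1. 3 ppages; refcounts: pp0:2 pp1:2 pp2:2
Op 2: write(P1, v1, 145). refcount(pp1)=2>1 -> COPY to pp3. 4 ppages; refcounts: pp0:2 pp1:1 pp2:2 pp3:1
Op 3: write(P1, v0, 155). refcount(pp0)=2>1 -> COPY to pp4. 5 ppages; refcounts: pp0:1 pp1:1 pp2:2 pp3:1 pp4:1
Op 4: write(P0, v1, 183). refcount(pp1)=1 -> write in place. 5 ppages; refcounts: pp0:1 pp1:1 pp2:2 pp3:1 pp4:1
Op 5: write(P1, v1, 151). refcount(pp3)=1 -> write in place. 5 ppages; refcounts: pp0:1 pp1:1 pp2:2 pp3:1 pp4:1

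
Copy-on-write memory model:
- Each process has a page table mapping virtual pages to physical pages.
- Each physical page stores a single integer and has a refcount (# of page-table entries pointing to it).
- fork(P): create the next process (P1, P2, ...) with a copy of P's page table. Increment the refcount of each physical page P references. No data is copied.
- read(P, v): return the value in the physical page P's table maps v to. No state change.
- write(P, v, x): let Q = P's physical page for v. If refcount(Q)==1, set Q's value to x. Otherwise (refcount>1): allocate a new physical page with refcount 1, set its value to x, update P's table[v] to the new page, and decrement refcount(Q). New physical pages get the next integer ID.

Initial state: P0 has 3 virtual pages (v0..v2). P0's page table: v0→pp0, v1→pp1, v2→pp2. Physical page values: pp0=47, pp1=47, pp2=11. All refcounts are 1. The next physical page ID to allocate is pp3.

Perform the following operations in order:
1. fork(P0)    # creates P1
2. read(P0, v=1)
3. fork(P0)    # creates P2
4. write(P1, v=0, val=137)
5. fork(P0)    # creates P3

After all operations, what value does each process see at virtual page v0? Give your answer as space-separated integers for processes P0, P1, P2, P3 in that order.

Answer: 47 137 47 47

Derivation:
Op 1: fork(P0) -> P1. 3 ppages; refcounts: pp0:2 pp1:2 pp2:2
Op 2: read(P0, v1) -> 47. No state change.
Op 3: fork(P0) -> P2. 3 ppages; refcounts: pp0:3 pp1:3 pp2:3
Op 4: write(P1, v0, 137). refcount(pp0)=3>1 -> COPY to pp3. 4 ppages; refcounts: pp0:2 pp1:3 pp2:3 pp3:1
Op 5: fork(P0) -> P3. 4 ppages; refcounts: pp0:3 pp1:4 pp2:4 pp3:1
P0: v0 -> pp0 = 47
P1: v0 -> pp3 = 137
P2: v0 -> pp0 = 47
P3: v0 -> pp0 = 47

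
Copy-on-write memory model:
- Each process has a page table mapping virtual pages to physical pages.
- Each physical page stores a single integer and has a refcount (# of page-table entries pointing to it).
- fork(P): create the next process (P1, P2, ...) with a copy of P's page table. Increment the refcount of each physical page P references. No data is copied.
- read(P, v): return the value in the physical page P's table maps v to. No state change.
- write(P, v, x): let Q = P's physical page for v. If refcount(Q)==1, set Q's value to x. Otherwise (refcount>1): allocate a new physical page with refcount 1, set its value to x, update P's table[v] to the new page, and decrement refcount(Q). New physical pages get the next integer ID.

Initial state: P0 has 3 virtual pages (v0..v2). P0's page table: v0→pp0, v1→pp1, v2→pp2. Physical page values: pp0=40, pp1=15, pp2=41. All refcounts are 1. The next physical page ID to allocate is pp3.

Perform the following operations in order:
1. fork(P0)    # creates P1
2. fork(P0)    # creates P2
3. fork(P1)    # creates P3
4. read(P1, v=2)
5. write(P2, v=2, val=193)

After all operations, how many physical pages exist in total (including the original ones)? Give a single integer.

Answer: 4

Derivation:
Op 1: fork(P0) -> P1. 3 ppages; refcounts: pp0:2 pp1:2 pp2:2
Op 2: fork(P0) -> P2. 3 ppages; refcounts: pp0:3 pp1:3 pp2:3
Op 3: fork(P1) -> P3. 3 ppages; refcounts: pp0:4 pp1:4 pp2:4
Op 4: read(P1, v2) -> 41. No state change.
Op 5: write(P2, v2, 193). refcount(pp2)=4>1 -> COPY to pp3. 4 ppages; refcounts: pp0:4 pp1:4 pp2:3 pp3:1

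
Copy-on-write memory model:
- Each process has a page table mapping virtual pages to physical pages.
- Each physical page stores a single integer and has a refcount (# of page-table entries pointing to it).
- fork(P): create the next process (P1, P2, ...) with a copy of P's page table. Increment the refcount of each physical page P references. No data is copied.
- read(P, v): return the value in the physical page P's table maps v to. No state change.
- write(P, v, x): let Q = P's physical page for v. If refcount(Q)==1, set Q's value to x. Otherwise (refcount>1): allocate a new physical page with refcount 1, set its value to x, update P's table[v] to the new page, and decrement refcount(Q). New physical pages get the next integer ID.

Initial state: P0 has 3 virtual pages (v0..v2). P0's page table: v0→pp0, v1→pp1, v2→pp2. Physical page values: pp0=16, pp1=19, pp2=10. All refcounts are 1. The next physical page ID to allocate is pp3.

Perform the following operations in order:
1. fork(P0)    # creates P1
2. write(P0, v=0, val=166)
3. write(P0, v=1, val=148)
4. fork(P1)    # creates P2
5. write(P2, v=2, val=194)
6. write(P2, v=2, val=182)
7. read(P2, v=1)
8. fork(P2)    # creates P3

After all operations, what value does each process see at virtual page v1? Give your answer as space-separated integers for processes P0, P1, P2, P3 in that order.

Op 1: fork(P0) -> P1. 3 ppages; refcounts: pp0:2 pp1:2 pp2:2
Op 2: write(P0, v0, 166). refcount(pp0)=2>1 -> COPY to pp3. 4 ppages; refcounts: pp0:1 pp1:2 pp2:2 pp3:1
Op 3: write(P0, v1, 148). refcount(pp1)=2>1 -> COPY to pp4. 5 ppages; refcounts: pp0:1 pp1:1 pp2:2 pp3:1 pp4:1
Op 4: fork(P1) -> P2. 5 ppages; refcounts: pp0:2 pp1:2 pp2:3 pp3:1 pp4:1
Op 5: write(P2, v2, 194). refcount(pp2)=3>1 -> COPY to pp5. 6 ppages; refcounts: pp0:2 pp1:2 pp2:2 pp3:1 pp4:1 pp5:1
Op 6: write(P2, v2, 182). refcount(pp5)=1 -> write in place. 6 ppages; refcounts: pp0:2 pp1:2 pp2:2 pp3:1 pp4:1 pp5:1
Op 7: read(P2, v1) -> 19. No state change.
Op 8: fork(P2) -> P3. 6 ppages; refcounts: pp0:3 pp1:3 pp2:2 pp3:1 pp4:1 pp5:2
P0: v1 -> pp4 = 148
P1: v1 -> pp1 = 19
P2: v1 -> pp1 = 19
P3: v1 -> pp1 = 19

Answer: 148 19 19 19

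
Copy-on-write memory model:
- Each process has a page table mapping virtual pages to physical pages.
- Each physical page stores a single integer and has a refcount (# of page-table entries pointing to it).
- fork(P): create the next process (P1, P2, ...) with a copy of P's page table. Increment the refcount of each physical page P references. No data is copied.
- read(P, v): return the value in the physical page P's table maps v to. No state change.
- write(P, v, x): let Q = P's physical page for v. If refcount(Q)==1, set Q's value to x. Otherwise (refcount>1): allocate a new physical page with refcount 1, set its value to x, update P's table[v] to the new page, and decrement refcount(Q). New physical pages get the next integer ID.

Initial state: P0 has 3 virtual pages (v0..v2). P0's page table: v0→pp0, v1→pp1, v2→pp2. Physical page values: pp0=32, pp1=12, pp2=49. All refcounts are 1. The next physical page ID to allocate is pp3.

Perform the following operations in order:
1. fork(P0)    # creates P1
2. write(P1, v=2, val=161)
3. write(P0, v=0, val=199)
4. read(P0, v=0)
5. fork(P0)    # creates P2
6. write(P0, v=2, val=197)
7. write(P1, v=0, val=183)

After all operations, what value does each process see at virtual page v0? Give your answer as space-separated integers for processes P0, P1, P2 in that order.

Op 1: fork(P0) -> P1. 3 ppages; refcounts: pp0:2 pp1:2 pp2:2
Op 2: write(P1, v2, 161). refcount(pp2)=2>1 -> COPY to pp3. 4 ppages; refcounts: pp0:2 pp1:2 pp2:1 pp3:1
Op 3: write(P0, v0, 199). refcount(pp0)=2>1 -> COPY to pp4. 5 ppages; refcounts: pp0:1 pp1:2 pp2:1 pp3:1 pp4:1
Op 4: read(P0, v0) -> 199. No state change.
Op 5: fork(P0) -> P2. 5 ppages; refcounts: pp0:1 pp1:3 pp2:2 pp3:1 pp4:2
Op 6: write(P0, v2, 197). refcount(pp2)=2>1 -> COPY to pp5. 6 ppages; refcounts: pp0:1 pp1:3 pp2:1 pp3:1 pp4:2 pp5:1
Op 7: write(P1, v0, 183). refcount(pp0)=1 -> write in place. 6 ppages; refcounts: pp0:1 pp1:3 pp2:1 pp3:1 pp4:2 pp5:1
P0: v0 -> pp4 = 199
P1: v0 -> pp0 = 183
P2: v0 -> pp4 = 199

Answer: 199 183 199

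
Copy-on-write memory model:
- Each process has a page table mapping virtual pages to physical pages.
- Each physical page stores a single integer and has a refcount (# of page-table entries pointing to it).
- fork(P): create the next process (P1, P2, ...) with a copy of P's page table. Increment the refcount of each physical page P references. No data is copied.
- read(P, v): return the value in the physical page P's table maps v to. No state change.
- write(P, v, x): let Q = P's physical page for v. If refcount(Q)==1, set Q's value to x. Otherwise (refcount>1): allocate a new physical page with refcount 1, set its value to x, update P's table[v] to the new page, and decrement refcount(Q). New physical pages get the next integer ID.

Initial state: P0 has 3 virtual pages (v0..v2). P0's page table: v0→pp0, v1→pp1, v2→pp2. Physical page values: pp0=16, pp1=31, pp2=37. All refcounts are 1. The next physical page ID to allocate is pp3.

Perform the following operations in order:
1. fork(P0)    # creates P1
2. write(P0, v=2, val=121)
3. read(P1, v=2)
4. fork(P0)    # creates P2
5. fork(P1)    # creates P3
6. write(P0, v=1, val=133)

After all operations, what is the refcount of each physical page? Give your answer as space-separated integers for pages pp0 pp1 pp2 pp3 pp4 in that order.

Op 1: fork(P0) -> P1. 3 ppages; refcounts: pp0:2 pp1:2 pp2:2
Op 2: write(P0, v2, 121). refcount(pp2)=2>1 -> COPY to pp3. 4 ppages; refcounts: pp0:2 pp1:2 pp2:1 pp3:1
Op 3: read(P1, v2) -> 37. No state change.
Op 4: fork(P0) -> P2. 4 ppages; refcounts: pp0:3 pp1:3 pp2:1 pp3:2
Op 5: fork(P1) -> P3. 4 ppages; refcounts: pp0:4 pp1:4 pp2:2 pp3:2
Op 6: write(P0, v1, 133). refcount(pp1)=4>1 -> COPY to pp4. 5 ppages; refcounts: pp0:4 pp1:3 pp2:2 pp3:2 pp4:1

Answer: 4 3 2 2 1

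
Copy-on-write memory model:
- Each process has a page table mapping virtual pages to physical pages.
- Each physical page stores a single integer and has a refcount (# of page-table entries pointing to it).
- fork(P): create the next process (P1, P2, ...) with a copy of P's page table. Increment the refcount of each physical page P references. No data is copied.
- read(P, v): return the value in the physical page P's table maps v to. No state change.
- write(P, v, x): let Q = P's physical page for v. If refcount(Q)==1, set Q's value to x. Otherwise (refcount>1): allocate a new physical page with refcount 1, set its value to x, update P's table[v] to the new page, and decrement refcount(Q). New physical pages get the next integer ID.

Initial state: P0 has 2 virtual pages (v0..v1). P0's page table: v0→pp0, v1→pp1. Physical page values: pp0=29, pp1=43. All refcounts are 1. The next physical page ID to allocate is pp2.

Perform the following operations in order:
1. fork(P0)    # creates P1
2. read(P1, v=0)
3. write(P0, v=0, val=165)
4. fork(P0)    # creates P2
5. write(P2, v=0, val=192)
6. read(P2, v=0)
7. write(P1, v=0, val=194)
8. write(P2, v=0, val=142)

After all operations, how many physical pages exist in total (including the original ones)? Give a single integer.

Answer: 4

Derivation:
Op 1: fork(P0) -> P1. 2 ppages; refcounts: pp0:2 pp1:2
Op 2: read(P1, v0) -> 29. No state change.
Op 3: write(P0, v0, 165). refcount(pp0)=2>1 -> COPY to pp2. 3 ppages; refcounts: pp0:1 pp1:2 pp2:1
Op 4: fork(P0) -> P2. 3 ppages; refcounts: pp0:1 pp1:3 pp2:2
Op 5: write(P2, v0, 192). refcount(pp2)=2>1 -> COPY to pp3. 4 ppages; refcounts: pp0:1 pp1:3 pp2:1 pp3:1
Op 6: read(P2, v0) -> 192. No state change.
Op 7: write(P1, v0, 194). refcount(pp0)=1 -> write in place. 4 ppages; refcounts: pp0:1 pp1:3 pp2:1 pp3:1
Op 8: write(P2, v0, 142). refcount(pp3)=1 -> write in place. 4 ppages; refcounts: pp0:1 pp1:3 pp2:1 pp3:1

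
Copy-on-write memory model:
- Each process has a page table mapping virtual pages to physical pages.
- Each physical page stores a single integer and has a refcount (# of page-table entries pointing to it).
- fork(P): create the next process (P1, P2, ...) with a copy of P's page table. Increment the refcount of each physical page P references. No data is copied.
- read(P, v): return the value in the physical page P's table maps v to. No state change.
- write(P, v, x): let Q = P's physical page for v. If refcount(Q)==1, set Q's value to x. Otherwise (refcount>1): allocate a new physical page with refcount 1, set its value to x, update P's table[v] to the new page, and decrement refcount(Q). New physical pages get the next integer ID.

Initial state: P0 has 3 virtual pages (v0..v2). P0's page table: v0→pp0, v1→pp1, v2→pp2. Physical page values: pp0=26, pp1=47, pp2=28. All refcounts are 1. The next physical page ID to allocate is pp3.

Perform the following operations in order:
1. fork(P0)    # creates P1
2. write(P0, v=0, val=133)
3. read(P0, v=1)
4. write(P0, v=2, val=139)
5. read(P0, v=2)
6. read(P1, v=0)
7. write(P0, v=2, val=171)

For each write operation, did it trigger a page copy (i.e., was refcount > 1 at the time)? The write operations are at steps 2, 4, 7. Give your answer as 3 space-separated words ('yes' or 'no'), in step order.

Op 1: fork(P0) -> P1. 3 ppages; refcounts: pp0:2 pp1:2 pp2:2
Op 2: write(P0, v0, 133). refcount(pp0)=2>1 -> COPY to pp3. 4 ppages; refcounts: pp0:1 pp1:2 pp2:2 pp3:1
Op 3: read(P0, v1) -> 47. No state change.
Op 4: write(P0, v2, 139). refcount(pp2)=2>1 -> COPY to pp4. 5 ppages; refcounts: pp0:1 pp1:2 pp2:1 pp3:1 pp4:1
Op 5: read(P0, v2) -> 139. No state change.
Op 6: read(P1, v0) -> 26. No state change.
Op 7: write(P0, v2, 171). refcount(pp4)=1 -> write in place. 5 ppages; refcounts: pp0:1 pp1:2 pp2:1 pp3:1 pp4:1

yes yes no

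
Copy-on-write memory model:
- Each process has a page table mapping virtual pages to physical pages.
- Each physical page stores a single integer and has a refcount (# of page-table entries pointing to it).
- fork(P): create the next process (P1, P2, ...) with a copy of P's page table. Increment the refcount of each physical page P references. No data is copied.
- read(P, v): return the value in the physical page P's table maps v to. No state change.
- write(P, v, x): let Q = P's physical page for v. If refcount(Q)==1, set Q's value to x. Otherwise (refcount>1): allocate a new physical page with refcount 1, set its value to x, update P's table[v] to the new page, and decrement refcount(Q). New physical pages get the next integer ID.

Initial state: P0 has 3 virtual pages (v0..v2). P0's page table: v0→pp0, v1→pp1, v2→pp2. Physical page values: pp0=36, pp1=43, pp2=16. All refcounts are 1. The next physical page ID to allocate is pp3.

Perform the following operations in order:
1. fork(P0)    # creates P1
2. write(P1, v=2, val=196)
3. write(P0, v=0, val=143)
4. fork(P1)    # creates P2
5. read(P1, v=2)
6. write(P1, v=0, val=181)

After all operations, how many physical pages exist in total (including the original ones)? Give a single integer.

Answer: 6

Derivation:
Op 1: fork(P0) -> P1. 3 ppages; refcounts: pp0:2 pp1:2 pp2:2
Op 2: write(P1, v2, 196). refcount(pp2)=2>1 -> COPY to pp3. 4 ppages; refcounts: pp0:2 pp1:2 pp2:1 pp3:1
Op 3: write(P0, v0, 143). refcount(pp0)=2>1 -> COPY to pp4. 5 ppages; refcounts: pp0:1 pp1:2 pp2:1 pp3:1 pp4:1
Op 4: fork(P1) -> P2. 5 ppages; refcounts: pp0:2 pp1:3 pp2:1 pp3:2 pp4:1
Op 5: read(P1, v2) -> 196. No state change.
Op 6: write(P1, v0, 181). refcount(pp0)=2>1 -> COPY to pp5. 6 ppages; refcounts: pp0:1 pp1:3 pp2:1 pp3:2 pp4:1 pp5:1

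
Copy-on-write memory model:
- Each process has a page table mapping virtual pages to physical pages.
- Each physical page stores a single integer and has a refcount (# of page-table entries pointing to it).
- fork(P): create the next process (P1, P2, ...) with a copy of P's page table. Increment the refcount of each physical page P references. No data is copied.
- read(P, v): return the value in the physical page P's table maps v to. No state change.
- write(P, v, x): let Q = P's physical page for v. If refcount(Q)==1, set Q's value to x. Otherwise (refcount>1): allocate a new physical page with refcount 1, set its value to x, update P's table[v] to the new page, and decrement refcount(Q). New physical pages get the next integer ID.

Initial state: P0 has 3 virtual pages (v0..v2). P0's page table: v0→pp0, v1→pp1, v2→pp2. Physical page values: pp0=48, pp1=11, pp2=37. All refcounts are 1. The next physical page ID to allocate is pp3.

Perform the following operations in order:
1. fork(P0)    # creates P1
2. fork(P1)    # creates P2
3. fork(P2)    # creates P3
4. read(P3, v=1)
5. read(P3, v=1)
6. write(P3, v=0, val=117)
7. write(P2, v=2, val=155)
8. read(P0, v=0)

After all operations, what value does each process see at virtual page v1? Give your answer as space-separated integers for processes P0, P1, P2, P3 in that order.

Op 1: fork(P0) -> P1. 3 ppages; refcounts: pp0:2 pp1:2 pp2:2
Op 2: fork(P1) -> P2. 3 ppages; refcounts: pp0:3 pp1:3 pp2:3
Op 3: fork(P2) -> P3. 3 ppages; refcounts: pp0:4 pp1:4 pp2:4
Op 4: read(P3, v1) -> 11. No state change.
Op 5: read(P3, v1) -> 11. No state change.
Op 6: write(P3, v0, 117). refcount(pp0)=4>1 -> COPY to pp3. 4 ppages; refcounts: pp0:3 pp1:4 pp2:4 pp3:1
Op 7: write(P2, v2, 155). refcount(pp2)=4>1 -> COPY to pp4. 5 ppages; refcounts: pp0:3 pp1:4 pp2:3 pp3:1 pp4:1
Op 8: read(P0, v0) -> 48. No state change.
P0: v1 -> pp1 = 11
P1: v1 -> pp1 = 11
P2: v1 -> pp1 = 11
P3: v1 -> pp1 = 11

Answer: 11 11 11 11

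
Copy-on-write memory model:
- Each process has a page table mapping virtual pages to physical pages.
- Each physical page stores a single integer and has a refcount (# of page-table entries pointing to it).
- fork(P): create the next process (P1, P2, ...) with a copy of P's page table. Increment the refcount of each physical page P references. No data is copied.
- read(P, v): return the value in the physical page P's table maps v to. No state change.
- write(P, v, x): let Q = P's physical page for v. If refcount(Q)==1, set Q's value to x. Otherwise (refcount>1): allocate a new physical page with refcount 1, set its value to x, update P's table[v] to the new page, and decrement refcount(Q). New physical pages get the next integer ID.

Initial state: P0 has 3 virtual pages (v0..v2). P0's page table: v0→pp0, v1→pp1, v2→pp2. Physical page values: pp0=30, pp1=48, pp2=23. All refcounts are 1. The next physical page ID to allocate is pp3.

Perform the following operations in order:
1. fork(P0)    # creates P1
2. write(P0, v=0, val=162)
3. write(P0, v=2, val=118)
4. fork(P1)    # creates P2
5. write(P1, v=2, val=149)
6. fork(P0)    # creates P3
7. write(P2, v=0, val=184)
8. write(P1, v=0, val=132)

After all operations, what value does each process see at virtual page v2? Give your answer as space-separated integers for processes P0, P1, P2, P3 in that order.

Op 1: fork(P0) -> P1. 3 ppages; refcounts: pp0:2 pp1:2 pp2:2
Op 2: write(P0, v0, 162). refcount(pp0)=2>1 -> COPY to pp3. 4 ppages; refcounts: pp0:1 pp1:2 pp2:2 pp3:1
Op 3: write(P0, v2, 118). refcount(pp2)=2>1 -> COPY to pp4. 5 ppages; refcounts: pp0:1 pp1:2 pp2:1 pp3:1 pp4:1
Op 4: fork(P1) -> P2. 5 ppages; refcounts: pp0:2 pp1:3 pp2:2 pp3:1 pp4:1
Op 5: write(P1, v2, 149). refcount(pp2)=2>1 -> COPY to pp5. 6 ppages; refcounts: pp0:2 pp1:3 pp2:1 pp3:1 pp4:1 pp5:1
Op 6: fork(P0) -> P3. 6 ppages; refcounts: pp0:2 pp1:4 pp2:1 pp3:2 pp4:2 pp5:1
Op 7: write(P2, v0, 184). refcount(pp0)=2>1 -> COPY to pp6. 7 ppages; refcounts: pp0:1 pp1:4 pp2:1 pp3:2 pp4:2 pp5:1 pp6:1
Op 8: write(P1, v0, 132). refcount(pp0)=1 -> write in place. 7 ppages; refcounts: pp0:1 pp1:4 pp2:1 pp3:2 pp4:2 pp5:1 pp6:1
P0: v2 -> pp4 = 118
P1: v2 -> pp5 = 149
P2: v2 -> pp2 = 23
P3: v2 -> pp4 = 118

Answer: 118 149 23 118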